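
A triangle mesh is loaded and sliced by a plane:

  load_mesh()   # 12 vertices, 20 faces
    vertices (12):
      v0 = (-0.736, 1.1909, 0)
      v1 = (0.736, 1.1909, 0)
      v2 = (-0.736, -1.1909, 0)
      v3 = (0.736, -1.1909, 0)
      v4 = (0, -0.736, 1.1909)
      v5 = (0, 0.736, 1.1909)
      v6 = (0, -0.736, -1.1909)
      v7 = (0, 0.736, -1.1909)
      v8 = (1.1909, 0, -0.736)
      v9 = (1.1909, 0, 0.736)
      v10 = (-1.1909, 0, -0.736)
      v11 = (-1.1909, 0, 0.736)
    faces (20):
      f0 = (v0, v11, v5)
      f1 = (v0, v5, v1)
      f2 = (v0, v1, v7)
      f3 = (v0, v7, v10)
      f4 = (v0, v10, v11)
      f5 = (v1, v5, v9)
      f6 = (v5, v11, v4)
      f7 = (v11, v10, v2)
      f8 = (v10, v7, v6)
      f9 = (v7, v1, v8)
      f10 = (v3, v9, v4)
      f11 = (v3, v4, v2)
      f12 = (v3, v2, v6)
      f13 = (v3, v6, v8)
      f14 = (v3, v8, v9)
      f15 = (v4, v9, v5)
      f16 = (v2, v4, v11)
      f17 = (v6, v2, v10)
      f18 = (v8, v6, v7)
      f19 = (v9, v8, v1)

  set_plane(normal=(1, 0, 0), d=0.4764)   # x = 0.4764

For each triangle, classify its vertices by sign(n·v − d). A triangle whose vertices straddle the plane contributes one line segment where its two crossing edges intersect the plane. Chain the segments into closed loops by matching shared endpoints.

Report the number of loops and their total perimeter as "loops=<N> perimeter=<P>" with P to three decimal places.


Straddling triangles (10 of 20):
  (v0,v5,v1) [--+] → (0.4764, 1.03045, 0.420051)–(0.4764, 1.1909, 0)  len=0.4497
  (v0,v1,v7) [-+-] → (0.4764, 1.1909, 0)–(0.4764, 1.03045, -0.420051)  len=0.4497
  (v1,v5,v9) [+-+] → (0.4764, 1.03045, 0.420051)–(0.4764, 0.441575, 1.00892)  len=0.8328
  (v7,v1,v8) [-++] → (0.4764, 1.03045, -0.420051)–(0.4764, 0.441575, -1.00892)  len=0.8328
  (v3,v9,v4) [++-] → (0.4764, -0.441575, 1.00892)–(0.4764, -1.03045, 0.420051)  len=0.8328
  (v3,v4,v2) [+--] → (0.4764, -1.03045, 0.420051)–(0.4764, -1.1909, 0)  len=0.4497
  (v3,v2,v6) [+--] → (0.4764, -1.1909, 0)–(0.4764, -1.03045, -0.420051)  len=0.4497
  (v3,v6,v8) [+-+] → (0.4764, -1.03045, -0.420051)–(0.4764, -0.441575, -1.00892)  len=0.8328
  (v4,v9,v5) [-+-] → (0.4764, -0.441575, 1.00892)–(0.4764, 0.441575, 1.00892)  len=0.8832
  (v8,v6,v7) [+--] → (0.4764, -0.441575, -1.00892)–(0.4764, 0.441575, -1.00892)  len=0.8832

Chained into 1 loop(s):
  loop 1: 10 segments, perimeter = 6.8961
Total perimeter = 6.896

loops=1 perimeter=6.896


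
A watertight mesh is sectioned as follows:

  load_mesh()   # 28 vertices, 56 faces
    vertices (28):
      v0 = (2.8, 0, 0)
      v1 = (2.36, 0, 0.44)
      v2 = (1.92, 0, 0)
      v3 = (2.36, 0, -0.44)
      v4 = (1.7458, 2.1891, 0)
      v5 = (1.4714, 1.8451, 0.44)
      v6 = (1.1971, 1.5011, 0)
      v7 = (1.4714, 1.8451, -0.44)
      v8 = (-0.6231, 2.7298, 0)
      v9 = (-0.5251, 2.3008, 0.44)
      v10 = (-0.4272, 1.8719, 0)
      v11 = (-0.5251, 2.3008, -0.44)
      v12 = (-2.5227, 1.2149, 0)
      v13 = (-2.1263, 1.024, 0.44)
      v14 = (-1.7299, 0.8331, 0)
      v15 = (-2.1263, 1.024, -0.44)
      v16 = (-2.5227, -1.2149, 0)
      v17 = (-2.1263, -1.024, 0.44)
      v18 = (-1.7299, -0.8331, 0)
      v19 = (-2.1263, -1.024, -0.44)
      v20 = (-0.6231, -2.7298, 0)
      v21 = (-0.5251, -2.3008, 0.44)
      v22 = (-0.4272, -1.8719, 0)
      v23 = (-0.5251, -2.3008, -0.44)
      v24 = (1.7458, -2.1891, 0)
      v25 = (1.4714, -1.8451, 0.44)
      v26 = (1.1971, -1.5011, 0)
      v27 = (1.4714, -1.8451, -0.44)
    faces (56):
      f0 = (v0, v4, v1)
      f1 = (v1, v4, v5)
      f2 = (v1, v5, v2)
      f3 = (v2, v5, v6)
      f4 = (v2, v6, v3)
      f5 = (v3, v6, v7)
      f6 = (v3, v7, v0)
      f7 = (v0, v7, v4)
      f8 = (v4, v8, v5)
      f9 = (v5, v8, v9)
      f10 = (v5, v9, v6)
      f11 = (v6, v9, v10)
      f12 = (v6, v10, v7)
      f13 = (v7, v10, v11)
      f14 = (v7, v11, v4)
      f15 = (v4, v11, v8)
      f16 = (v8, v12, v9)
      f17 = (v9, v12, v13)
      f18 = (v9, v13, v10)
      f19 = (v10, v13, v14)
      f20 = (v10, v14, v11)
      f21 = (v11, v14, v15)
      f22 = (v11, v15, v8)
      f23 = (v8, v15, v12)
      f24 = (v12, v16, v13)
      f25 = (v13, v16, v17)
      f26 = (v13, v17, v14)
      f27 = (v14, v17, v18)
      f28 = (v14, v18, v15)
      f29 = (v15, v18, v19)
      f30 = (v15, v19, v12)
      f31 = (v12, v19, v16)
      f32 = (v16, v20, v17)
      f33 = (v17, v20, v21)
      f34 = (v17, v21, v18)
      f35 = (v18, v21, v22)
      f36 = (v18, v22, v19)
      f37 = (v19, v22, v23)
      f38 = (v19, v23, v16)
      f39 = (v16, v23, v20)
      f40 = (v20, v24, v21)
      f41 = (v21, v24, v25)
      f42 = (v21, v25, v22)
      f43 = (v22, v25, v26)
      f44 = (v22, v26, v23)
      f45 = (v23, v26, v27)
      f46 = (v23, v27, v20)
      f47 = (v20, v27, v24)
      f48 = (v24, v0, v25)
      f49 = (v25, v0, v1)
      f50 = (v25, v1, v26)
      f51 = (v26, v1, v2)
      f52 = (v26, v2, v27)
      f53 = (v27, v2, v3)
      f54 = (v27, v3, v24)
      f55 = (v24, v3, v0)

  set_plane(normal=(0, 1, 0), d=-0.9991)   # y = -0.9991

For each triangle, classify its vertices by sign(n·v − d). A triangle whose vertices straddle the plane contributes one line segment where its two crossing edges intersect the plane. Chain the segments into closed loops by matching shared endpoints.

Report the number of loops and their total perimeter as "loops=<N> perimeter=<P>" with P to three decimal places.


Straddling triangles (18 of 56):
  (v12,v16,v13) [+-+] → (-2.5227, -0.9991, 0)–(-2.48449, -0.9991, 0.0424101)  len=0.0571
  (v13,v16,v17) [+--] → (-2.48449, -0.9991, 0.0424101)–(-2.1263, -0.9991, 0.44)  len=0.5351
  (v13,v17,v14) [+-+] → (-2.1263, -0.9991, 0.44)–(-2.12099, -0.9991, 0.4341)  len=0.0079
  (v14,v17,v18) [+-+] → (-2.12099, -0.9991, 0.4341)–(-2.0746, -0.9991, 0.382609)  len=0.0693
  (v15,v18,v19) [++-] → (-2.0746, -0.9991, -0.382609)–(-2.1263, -0.9991, -0.44)  len=0.0772
  (v15,v19,v12) [+-+] → (-2.1263, -0.9991, -0.44)–(-2.13071, -0.9991, -0.435107)  len=0.0066
  (v12,v19,v16) [+--] → (-2.13071, -0.9991, -0.435107)–(-2.5227, -0.9991, 0)  len=0.5856
  (v17,v21,v18) [--+] → (-1.59363, -0.9991, 0.0497649)–(-2.0746, -0.9991, 0.382609)  len=0.5849
  (v18,v21,v22) [+--] → (-1.59363, -0.9991, 0.0497649)–(-1.52173, -0.9991, 0)  len=0.0874
  (v18,v22,v19) [+--] → (-1.52173, -0.9991, 0)–(-2.0746, -0.9991, -0.382609)  len=0.6723
  (v24,v0,v25) [-+-] → (2.31887, -0.9991, 0)–(2.08058, -0.9991, 0.238255)  len=0.3370
  (v25,v0,v1) [-++] → (2.08058, -0.9991, 0.238255)–(1.87883, -0.9991, 0.44)  len=0.2853
  (v25,v1,v26) [-+-] → (1.87883, -0.9991, 0.44)–(1.586, -0.9991, 0.147145)  len=0.4141
  (v26,v1,v2) [-++] → (1.586, -0.9991, 0.147145)–(1.43885, -0.9991, 0)  len=0.2081
  (v26,v2,v27) [-+-] → (1.43885, -0.9991, 0)–(1.67709, -0.9991, -0.238255)  len=0.3369
  (v27,v2,v3) [-++] → (1.67709, -0.9991, -0.238255)–(1.87883, -0.9991, -0.44)  len=0.2853
  (v27,v3,v24) [-+-] → (1.87883, -0.9991, -0.44)–(2.07968, -0.9991, -0.239185)  len=0.2840
  (v24,v3,v0) [-++] → (2.07968, -0.9991, -0.239185)–(2.31887, -0.9991, 0)  len=0.3383

Chained into 2 loop(s):
  loop 1: 10 segments, perimeter = 2.6836
  loop 2: 8 segments, perimeter = 2.4890
Total perimeter = 5.173

loops=2 perimeter=5.173


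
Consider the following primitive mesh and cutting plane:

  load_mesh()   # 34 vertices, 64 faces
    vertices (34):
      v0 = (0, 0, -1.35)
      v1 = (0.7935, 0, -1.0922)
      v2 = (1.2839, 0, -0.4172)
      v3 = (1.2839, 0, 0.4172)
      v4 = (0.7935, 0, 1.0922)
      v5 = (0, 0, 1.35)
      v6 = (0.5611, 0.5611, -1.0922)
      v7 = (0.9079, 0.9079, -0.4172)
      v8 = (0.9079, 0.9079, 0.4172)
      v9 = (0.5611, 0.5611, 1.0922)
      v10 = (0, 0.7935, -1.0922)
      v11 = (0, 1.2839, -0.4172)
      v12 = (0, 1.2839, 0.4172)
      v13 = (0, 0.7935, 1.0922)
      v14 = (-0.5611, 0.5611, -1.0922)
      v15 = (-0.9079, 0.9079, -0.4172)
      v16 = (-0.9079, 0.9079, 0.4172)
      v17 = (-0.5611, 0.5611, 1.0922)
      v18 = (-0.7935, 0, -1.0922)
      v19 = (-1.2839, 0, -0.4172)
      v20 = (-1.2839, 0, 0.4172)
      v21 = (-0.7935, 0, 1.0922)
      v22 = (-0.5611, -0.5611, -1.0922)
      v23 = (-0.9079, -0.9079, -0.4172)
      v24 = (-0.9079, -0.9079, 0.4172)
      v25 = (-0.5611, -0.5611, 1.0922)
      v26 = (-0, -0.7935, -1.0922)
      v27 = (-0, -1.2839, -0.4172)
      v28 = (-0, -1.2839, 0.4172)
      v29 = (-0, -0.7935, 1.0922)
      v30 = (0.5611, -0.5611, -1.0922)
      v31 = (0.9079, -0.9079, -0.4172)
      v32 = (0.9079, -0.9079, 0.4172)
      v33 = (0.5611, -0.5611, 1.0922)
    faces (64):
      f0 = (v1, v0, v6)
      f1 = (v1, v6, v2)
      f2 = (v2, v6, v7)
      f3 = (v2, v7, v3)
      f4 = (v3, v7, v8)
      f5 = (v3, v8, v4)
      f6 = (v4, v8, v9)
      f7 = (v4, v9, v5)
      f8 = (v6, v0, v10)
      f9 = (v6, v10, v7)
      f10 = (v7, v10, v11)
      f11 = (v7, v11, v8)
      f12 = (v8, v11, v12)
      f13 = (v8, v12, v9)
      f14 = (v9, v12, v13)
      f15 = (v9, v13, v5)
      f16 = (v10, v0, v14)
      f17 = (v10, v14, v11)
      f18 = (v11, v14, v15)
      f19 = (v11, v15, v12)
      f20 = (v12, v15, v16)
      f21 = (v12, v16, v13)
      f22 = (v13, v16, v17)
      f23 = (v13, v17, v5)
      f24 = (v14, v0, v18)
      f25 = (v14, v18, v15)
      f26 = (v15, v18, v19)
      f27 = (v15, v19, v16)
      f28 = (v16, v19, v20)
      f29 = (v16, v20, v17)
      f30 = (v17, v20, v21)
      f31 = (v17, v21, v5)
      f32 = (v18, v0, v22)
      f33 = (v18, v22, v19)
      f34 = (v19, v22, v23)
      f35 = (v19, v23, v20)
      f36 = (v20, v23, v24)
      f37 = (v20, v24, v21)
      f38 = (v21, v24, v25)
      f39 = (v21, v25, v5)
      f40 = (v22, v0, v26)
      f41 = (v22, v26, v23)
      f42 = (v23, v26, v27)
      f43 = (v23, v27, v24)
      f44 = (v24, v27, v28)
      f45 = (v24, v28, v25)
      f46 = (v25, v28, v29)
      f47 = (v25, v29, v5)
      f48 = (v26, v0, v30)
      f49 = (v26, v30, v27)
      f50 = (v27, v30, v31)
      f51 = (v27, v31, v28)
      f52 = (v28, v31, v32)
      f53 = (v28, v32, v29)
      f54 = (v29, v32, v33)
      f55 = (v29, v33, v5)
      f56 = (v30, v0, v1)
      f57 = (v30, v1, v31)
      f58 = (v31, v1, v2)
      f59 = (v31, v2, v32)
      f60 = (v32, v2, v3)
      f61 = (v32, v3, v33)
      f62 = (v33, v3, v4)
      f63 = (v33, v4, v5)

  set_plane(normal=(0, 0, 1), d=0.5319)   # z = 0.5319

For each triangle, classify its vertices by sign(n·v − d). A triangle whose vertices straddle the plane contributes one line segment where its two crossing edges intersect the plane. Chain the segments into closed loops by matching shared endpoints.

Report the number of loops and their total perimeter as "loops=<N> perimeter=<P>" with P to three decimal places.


loops=1 perimeter=7.351

Straddling triangles (16 of 64):
  (v3,v8,v4) [--+] → (0.88846, 0.753624, 0.5319)–(1.20057, 0, 0.5319)  len=0.8157
  (v4,v8,v9) [+-+] → (0.88846, 0.753624, 0.5319)–(0.84897, 0.84897, 0.5319)  len=0.1032
  (v8,v12,v9) [--+] → (0.0953454, 1.16108, 0.5319)–(0.84897, 0.84897, 0.5319)  len=0.8157
  (v9,v12,v13) [+-+] → (0.0953454, 1.16108, 0.5319)–(0, 1.20057, 0.5319)  len=0.1032
  (v12,v16,v13) [--+] → (-0.753624, 0.88846, 0.5319)–(0, 1.20057, 0.5319)  len=0.8157
  (v13,v16,v17) [+-+] → (-0.753624, 0.88846, 0.5319)–(-0.84897, 0.84897, 0.5319)  len=0.1032
  (v16,v20,v17) [--+] → (-1.16108, 0.0953454, 0.5319)–(-0.84897, 0.84897, 0.5319)  len=0.8157
  (v17,v20,v21) [+-+] → (-1.16108, 0.0953454, 0.5319)–(-1.20057, 0, 0.5319)  len=0.1032
  (v20,v24,v21) [--+] → (-0.88846, -0.753624, 0.5319)–(-1.20057, 0, 0.5319)  len=0.8157
  (v21,v24,v25) [+-+] → (-0.88846, -0.753624, 0.5319)–(-0.84897, -0.84897, 0.5319)  len=0.1032
  (v24,v28,v25) [--+] → (-0.0953454, -1.16108, 0.5319)–(-0.84897, -0.84897, 0.5319)  len=0.8157
  (v25,v28,v29) [+-+] → (-0.0953454, -1.16108, 0.5319)–(0, -1.20057, 0.5319)  len=0.1032
  (v28,v32,v29) [--+] → (0.753624, -0.88846, 0.5319)–(0, -1.20057, 0.5319)  len=0.8157
  (v29,v32,v33) [+-+] → (0.753624, -0.88846, 0.5319)–(0.84897, -0.84897, 0.5319)  len=0.1032
  (v32,v3,v33) [--+] → (1.16108, -0.0953454, 0.5319)–(0.84897, -0.84897, 0.5319)  len=0.8157
  (v33,v3,v4) [+-+] → (1.16108, -0.0953454, 0.5319)–(1.20057, 0, 0.5319)  len=0.1032

Chained into 1 loop(s):
  loop 1: 16 segments, perimeter = 7.3512
Total perimeter = 7.351


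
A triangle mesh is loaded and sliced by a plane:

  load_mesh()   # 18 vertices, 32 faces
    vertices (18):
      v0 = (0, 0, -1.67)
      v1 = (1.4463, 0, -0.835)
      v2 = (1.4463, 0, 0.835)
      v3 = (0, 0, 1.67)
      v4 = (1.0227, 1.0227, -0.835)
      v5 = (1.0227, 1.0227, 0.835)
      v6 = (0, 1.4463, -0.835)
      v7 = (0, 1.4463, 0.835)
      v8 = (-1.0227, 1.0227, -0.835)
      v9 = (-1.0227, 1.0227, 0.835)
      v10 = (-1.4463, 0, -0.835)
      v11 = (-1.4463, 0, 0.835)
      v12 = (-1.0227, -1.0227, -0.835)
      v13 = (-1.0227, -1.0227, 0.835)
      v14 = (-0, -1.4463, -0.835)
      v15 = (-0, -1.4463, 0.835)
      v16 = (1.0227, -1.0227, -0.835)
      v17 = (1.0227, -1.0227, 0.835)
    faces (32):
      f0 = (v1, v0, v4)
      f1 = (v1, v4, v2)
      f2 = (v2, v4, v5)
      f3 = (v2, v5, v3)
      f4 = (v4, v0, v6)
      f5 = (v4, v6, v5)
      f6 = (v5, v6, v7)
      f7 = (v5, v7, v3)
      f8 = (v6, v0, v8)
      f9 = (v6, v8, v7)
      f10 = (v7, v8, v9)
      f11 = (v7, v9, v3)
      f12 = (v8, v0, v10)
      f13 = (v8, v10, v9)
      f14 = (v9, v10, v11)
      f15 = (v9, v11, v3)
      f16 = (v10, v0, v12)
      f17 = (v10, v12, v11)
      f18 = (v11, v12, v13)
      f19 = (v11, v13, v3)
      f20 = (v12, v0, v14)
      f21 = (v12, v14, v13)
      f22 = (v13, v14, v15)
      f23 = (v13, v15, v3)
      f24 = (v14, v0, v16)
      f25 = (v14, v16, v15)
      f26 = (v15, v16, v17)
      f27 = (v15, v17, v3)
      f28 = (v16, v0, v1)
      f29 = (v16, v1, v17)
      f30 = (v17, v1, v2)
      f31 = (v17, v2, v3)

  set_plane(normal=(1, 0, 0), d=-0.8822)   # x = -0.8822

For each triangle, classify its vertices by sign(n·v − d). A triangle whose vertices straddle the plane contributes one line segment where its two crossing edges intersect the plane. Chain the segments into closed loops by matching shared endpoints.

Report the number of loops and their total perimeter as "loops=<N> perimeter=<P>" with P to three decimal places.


loops=1 perimeter=7.886

Straddling triangles (12 of 32):
  (v6,v0,v8) [++-] → (-0.8822, 0.8822, -0.949714)–(-0.8822, 1.08089, -0.835)  len=0.2294
  (v6,v8,v7) [+-+] → (-0.8822, 1.08089, -0.835)–(-0.8822, 1.08089, -0.605573)  len=0.2294
  (v7,v8,v9) [+--] → (-0.8822, 1.08089, -0.605573)–(-0.8822, 1.08089, 0.835)  len=1.4406
  (v7,v9,v3) [+-+] → (-0.8822, 1.08089, 0.835)–(-0.8822, 0.8822, 0.949714)  len=0.2294
  (v8,v0,v10) [-+-] → (-0.8822, 0.8822, -0.949714)–(-0.8822, 0, -1.16067)  len=0.9071
  (v9,v11,v3) [--+] → (-0.8822, 0, 1.16067)–(-0.8822, 0.8822, 0.949714)  len=0.9071
  (v10,v0,v12) [-+-] → (-0.8822, 0, -1.16067)–(-0.8822, -0.8822, -0.949714)  len=0.9071
  (v11,v13,v3) [--+] → (-0.8822, -0.8822, 0.949714)–(-0.8822, 0, 1.16067)  len=0.9071
  (v12,v0,v14) [-++] → (-0.8822, -0.8822, -0.949714)–(-0.8822, -1.08089, -0.835)  len=0.2294
  (v12,v14,v13) [-+-] → (-0.8822, -1.08089, -0.835)–(-0.8822, -1.08089, 0.605573)  len=1.4406
  (v13,v14,v15) [-++] → (-0.8822, -1.08089, 0.605573)–(-0.8822, -1.08089, 0.835)  len=0.2294
  (v13,v15,v3) [-++] → (-0.8822, -1.08089, 0.835)–(-0.8822, -0.8822, 0.949714)  len=0.2294

Chained into 1 loop(s):
  loop 1: 12 segments, perimeter = 7.8860
Total perimeter = 7.886


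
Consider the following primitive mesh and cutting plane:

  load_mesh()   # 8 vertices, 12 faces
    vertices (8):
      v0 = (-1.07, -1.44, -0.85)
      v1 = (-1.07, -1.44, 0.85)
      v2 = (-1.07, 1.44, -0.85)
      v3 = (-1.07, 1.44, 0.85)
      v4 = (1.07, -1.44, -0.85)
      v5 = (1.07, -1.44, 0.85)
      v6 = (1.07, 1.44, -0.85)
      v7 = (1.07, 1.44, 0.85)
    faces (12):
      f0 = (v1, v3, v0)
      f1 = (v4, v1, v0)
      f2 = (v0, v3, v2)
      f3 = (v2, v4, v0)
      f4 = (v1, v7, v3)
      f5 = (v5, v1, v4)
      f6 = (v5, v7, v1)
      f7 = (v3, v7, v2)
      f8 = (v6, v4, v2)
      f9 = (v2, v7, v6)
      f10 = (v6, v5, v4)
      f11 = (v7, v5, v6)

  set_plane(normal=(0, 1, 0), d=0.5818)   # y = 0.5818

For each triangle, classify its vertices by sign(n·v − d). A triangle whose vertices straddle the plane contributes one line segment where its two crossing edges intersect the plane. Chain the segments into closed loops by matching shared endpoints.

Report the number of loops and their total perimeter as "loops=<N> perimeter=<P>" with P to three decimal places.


loops=1 perimeter=7.680

Straddling triangles (8 of 12):
  (v1,v3,v0) [-+-] → (-1.07, 0.5818, 0.85)–(-1.07, 0.5818, 0.343424)  len=0.5066
  (v0,v3,v2) [-++] → (-1.07, 0.5818, 0.343424)–(-1.07, 0.5818, -0.85)  len=1.1934
  (v2,v4,v0) [+--] → (-0.43231, 0.5818, -0.85)–(-1.07, 0.5818, -0.85)  len=0.6377
  (v1,v7,v3) [-++] → (0.43231, 0.5818, 0.85)–(-1.07, 0.5818, 0.85)  len=1.5023
  (v5,v7,v1) [-+-] → (1.07, 0.5818, 0.85)–(0.43231, 0.5818, 0.85)  len=0.6377
  (v6,v4,v2) [+-+] → (1.07, 0.5818, -0.85)–(-0.43231, 0.5818, -0.85)  len=1.5023
  (v6,v5,v4) [+--] → (1.07, 0.5818, -0.343424)–(1.07, 0.5818, -0.85)  len=0.5066
  (v7,v5,v6) [+-+] → (1.07, 0.5818, 0.85)–(1.07, 0.5818, -0.343424)  len=1.1934

Chained into 1 loop(s):
  loop 1: 8 segments, perimeter = 7.6800
Total perimeter = 7.680


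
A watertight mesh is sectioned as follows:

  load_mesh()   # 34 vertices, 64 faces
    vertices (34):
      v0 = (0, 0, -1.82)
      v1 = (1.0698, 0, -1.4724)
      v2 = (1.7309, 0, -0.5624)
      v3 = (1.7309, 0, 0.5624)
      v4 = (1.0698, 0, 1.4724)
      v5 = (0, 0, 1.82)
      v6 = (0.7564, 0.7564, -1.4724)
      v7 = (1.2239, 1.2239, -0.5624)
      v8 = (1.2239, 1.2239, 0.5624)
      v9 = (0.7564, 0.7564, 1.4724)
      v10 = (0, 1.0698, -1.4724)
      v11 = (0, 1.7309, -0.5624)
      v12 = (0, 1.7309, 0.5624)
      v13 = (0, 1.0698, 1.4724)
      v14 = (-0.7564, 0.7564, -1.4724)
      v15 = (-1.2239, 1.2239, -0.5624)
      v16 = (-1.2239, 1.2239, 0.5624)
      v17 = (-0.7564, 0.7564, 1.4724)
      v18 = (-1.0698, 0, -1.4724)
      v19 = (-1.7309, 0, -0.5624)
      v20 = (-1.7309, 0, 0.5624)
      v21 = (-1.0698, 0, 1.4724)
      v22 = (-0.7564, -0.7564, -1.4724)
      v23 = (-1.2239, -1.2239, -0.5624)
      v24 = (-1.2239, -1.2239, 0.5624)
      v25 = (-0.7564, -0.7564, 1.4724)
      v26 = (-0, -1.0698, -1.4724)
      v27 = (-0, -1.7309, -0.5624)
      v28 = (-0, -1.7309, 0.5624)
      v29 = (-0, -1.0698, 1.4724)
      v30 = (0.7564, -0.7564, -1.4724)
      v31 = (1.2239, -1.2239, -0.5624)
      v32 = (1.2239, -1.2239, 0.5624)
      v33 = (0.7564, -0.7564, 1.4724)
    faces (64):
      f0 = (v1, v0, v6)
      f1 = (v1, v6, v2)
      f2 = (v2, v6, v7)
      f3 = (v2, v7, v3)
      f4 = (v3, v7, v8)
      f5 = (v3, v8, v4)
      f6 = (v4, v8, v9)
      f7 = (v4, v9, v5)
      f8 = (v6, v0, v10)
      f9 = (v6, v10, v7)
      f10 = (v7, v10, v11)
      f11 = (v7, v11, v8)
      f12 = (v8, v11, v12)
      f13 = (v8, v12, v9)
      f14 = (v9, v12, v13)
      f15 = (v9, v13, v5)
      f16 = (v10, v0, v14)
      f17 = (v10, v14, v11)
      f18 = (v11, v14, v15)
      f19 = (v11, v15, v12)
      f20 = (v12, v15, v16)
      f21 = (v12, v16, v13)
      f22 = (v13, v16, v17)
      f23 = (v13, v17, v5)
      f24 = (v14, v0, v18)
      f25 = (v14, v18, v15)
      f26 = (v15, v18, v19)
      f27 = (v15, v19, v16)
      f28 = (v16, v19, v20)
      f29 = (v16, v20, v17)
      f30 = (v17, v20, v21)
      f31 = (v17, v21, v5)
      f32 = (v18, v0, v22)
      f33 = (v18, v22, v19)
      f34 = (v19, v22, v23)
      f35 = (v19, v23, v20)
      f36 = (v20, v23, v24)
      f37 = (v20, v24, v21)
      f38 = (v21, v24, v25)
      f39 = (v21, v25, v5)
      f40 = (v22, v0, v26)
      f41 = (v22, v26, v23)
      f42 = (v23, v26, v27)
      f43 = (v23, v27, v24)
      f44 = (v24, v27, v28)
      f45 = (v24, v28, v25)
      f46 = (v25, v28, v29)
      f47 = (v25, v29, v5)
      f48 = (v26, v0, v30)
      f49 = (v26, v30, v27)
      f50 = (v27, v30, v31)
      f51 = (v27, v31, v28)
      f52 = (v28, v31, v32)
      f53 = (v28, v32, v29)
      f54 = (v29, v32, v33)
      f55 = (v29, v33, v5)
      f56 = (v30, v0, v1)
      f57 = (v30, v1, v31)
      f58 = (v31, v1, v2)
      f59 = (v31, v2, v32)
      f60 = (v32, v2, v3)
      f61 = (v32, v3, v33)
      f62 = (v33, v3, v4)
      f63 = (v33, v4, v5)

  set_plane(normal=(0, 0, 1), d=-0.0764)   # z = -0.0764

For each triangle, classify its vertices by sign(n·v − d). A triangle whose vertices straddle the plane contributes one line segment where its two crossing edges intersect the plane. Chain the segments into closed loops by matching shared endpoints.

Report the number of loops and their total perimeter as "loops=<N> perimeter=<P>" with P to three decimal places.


loops=1 perimeter=10.598

Straddling triangles (16 of 64):
  (v2,v7,v3) [--+] → (1.44296, 0.695081, -0.0764)–(1.7309, 0, -0.0764)  len=0.7524
  (v3,v7,v8) [+-+] → (1.44296, 0.695081, -0.0764)–(1.2239, 1.2239, -0.0764)  len=0.5724
  (v7,v11,v8) [--+] → (0.528819, 1.51184, -0.0764)–(1.2239, 1.2239, -0.0764)  len=0.7524
  (v8,v11,v12) [+-+] → (0.528819, 1.51184, -0.0764)–(0, 1.7309, -0.0764)  len=0.5724
  (v11,v15,v12) [--+] → (-0.695081, 1.44296, -0.0764)–(0, 1.7309, -0.0764)  len=0.7524
  (v12,v15,v16) [+-+] → (-0.695081, 1.44296, -0.0764)–(-1.2239, 1.2239, -0.0764)  len=0.5724
  (v15,v19,v16) [--+] → (-1.51184, 0.528819, -0.0764)–(-1.2239, 1.2239, -0.0764)  len=0.7524
  (v16,v19,v20) [+-+] → (-1.51184, 0.528819, -0.0764)–(-1.7309, 0, -0.0764)  len=0.5724
  (v19,v23,v20) [--+] → (-1.44296, -0.695081, -0.0764)–(-1.7309, 0, -0.0764)  len=0.7524
  (v20,v23,v24) [+-+] → (-1.44296, -0.695081, -0.0764)–(-1.2239, -1.2239, -0.0764)  len=0.5724
  (v23,v27,v24) [--+] → (-0.528819, -1.51184, -0.0764)–(-1.2239, -1.2239, -0.0764)  len=0.7524
  (v24,v27,v28) [+-+] → (-0.528819, -1.51184, -0.0764)–(0, -1.7309, -0.0764)  len=0.5724
  (v27,v31,v28) [--+] → (0.695081, -1.44296, -0.0764)–(0, -1.7309, -0.0764)  len=0.7524
  (v28,v31,v32) [+-+] → (0.695081, -1.44296, -0.0764)–(1.2239, -1.2239, -0.0764)  len=0.5724
  (v31,v2,v32) [--+] → (1.51184, -0.528819, -0.0764)–(1.2239, -1.2239, -0.0764)  len=0.7524
  (v32,v2,v3) [+-+] → (1.51184, -0.528819, -0.0764)–(1.7309, 0, -0.0764)  len=0.5724

Chained into 1 loop(s):
  loop 1: 16 segments, perimeter = 10.5981
Total perimeter = 10.598


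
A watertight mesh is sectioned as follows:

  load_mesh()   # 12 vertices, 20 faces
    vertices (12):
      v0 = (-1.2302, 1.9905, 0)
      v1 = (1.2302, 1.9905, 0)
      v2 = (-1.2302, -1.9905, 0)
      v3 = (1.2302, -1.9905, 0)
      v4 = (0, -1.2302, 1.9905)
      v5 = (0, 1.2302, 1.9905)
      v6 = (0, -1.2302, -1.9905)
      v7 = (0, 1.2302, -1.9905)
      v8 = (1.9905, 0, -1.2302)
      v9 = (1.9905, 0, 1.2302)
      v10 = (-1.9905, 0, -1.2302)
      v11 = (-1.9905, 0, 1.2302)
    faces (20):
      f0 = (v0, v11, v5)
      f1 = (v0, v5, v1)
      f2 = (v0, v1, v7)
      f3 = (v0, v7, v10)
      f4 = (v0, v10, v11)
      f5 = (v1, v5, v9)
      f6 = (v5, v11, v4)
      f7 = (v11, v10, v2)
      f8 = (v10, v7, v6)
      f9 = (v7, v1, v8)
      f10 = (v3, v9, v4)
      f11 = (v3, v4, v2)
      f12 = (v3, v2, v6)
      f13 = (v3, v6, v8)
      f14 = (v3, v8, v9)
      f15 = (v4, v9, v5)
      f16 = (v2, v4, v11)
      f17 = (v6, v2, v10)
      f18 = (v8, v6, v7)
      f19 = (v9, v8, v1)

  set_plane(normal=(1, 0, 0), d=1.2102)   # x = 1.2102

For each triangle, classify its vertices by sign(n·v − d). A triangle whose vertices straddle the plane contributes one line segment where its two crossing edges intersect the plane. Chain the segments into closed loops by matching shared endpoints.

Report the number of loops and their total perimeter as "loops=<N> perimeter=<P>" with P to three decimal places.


Straddling triangles (10 of 20):
  (v0,v5,v1) [--+] → (1.2102, 1.97814, 0.0323606)–(1.2102, 1.9905, 0)  len=0.0346
  (v0,v1,v7) [-+-] → (1.2102, 1.9905, 0)–(1.2102, 1.97814, -0.0323606)  len=0.0346
  (v1,v5,v9) [+-+] → (1.2102, 1.97814, 0.0323606)–(1.2102, 0.482253, 1.52825)  len=2.1155
  (v7,v1,v8) [-++] → (1.2102, 1.97814, -0.0323606)–(1.2102, 0.482253, -1.52825)  len=2.1155
  (v3,v9,v4) [++-] → (1.2102, -0.482253, 1.52825)–(1.2102, -1.97814, 0.0323606)  len=2.1155
  (v3,v4,v2) [+--] → (1.2102, -1.97814, 0.0323606)–(1.2102, -1.9905, 0)  len=0.0346
  (v3,v2,v6) [+--] → (1.2102, -1.9905, 0)–(1.2102, -1.97814, -0.0323606)  len=0.0346
  (v3,v6,v8) [+-+] → (1.2102, -1.97814, -0.0323606)–(1.2102, -0.482253, -1.52825)  len=2.1155
  (v4,v9,v5) [-+-] → (1.2102, -0.482253, 1.52825)–(1.2102, 0.482253, 1.52825)  len=0.9645
  (v8,v6,v7) [+--] → (1.2102, -0.482253, -1.52825)–(1.2102, 0.482253, -1.52825)  len=0.9645

Chained into 1 loop(s):
  loop 1: 10 segments, perimeter = 10.5296
Total perimeter = 10.530

loops=1 perimeter=10.530


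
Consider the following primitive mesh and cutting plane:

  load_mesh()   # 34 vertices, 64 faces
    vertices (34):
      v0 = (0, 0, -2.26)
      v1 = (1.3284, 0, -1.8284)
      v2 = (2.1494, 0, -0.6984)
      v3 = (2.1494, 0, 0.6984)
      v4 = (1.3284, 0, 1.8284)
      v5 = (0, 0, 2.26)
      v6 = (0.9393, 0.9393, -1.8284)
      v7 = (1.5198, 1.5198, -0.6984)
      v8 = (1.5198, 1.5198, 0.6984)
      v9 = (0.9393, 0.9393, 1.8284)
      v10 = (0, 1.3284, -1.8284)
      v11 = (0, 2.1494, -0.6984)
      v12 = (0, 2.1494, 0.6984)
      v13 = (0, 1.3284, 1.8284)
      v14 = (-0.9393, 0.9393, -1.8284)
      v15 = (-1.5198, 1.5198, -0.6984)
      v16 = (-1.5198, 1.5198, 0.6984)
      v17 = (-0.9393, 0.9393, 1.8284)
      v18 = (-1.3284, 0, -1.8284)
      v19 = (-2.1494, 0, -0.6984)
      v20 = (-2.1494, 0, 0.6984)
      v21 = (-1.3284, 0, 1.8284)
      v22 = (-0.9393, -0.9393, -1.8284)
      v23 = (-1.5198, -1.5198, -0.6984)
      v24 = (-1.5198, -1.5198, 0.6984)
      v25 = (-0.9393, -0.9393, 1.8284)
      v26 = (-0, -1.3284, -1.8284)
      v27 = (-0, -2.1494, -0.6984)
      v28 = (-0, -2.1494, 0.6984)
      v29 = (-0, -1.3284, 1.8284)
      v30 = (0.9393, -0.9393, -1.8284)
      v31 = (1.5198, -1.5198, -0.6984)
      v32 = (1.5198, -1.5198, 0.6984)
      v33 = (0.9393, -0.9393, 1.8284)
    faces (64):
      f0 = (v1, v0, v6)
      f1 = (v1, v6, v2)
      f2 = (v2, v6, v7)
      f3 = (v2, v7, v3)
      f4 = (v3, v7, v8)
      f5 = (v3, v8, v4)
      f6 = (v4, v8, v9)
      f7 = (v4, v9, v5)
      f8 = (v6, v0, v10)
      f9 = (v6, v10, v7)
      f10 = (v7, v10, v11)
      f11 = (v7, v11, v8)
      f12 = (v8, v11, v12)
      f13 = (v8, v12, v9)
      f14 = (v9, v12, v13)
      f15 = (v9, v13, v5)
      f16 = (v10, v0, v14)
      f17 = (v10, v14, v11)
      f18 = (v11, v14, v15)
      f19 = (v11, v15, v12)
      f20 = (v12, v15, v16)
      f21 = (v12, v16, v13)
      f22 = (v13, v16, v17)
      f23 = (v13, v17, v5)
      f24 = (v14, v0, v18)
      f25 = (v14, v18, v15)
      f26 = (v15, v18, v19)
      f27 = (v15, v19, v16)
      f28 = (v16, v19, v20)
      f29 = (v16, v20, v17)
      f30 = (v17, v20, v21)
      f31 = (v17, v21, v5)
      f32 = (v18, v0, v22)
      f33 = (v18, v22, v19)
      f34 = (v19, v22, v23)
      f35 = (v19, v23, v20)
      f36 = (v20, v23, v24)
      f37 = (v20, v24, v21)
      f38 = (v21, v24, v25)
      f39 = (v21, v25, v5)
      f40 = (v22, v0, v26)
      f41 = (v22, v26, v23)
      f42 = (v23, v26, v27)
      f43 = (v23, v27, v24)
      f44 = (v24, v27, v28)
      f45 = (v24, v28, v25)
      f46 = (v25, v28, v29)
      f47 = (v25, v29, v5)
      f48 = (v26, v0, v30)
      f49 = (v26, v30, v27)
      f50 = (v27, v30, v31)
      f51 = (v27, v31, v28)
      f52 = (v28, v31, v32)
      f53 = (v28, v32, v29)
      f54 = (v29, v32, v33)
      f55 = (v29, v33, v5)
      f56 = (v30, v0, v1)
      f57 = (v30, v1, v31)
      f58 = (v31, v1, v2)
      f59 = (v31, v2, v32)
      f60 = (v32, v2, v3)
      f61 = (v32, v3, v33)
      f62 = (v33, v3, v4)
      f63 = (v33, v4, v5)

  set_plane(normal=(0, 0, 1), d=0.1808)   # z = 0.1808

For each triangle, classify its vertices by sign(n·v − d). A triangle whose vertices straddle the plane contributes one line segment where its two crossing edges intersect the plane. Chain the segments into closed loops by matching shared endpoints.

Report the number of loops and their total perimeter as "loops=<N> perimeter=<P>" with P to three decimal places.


loops=1 perimeter=13.160

Straddling triangles (16 of 64):
  (v2,v7,v3) [--+] → (1.91609, 0.563179, 0.1808)–(2.1494, 0, 0.1808)  len=0.6096
  (v3,v7,v8) [+-+] → (1.91609, 0.563179, 0.1808)–(1.5198, 1.5198, 0.1808)  len=1.0355
  (v7,v11,v8) [--+] → (0.956621, 1.75311, 0.1808)–(1.5198, 1.5198, 0.1808)  len=0.6096
  (v8,v11,v12) [+-+] → (0.956621, 1.75311, 0.1808)–(0, 2.1494, 0.1808)  len=1.0355
  (v11,v15,v12) [--+] → (-0.563179, 1.91609, 0.1808)–(0, 2.1494, 0.1808)  len=0.6096
  (v12,v15,v16) [+-+] → (-0.563179, 1.91609, 0.1808)–(-1.5198, 1.5198, 0.1808)  len=1.0355
  (v15,v19,v16) [--+] → (-1.75311, 0.956621, 0.1808)–(-1.5198, 1.5198, 0.1808)  len=0.6096
  (v16,v19,v20) [+-+] → (-1.75311, 0.956621, 0.1808)–(-2.1494, 0, 0.1808)  len=1.0355
  (v19,v23,v20) [--+] → (-1.91609, -0.563179, 0.1808)–(-2.1494, 0, 0.1808)  len=0.6096
  (v20,v23,v24) [+-+] → (-1.91609, -0.563179, 0.1808)–(-1.5198, -1.5198, 0.1808)  len=1.0355
  (v23,v27,v24) [--+] → (-0.956621, -1.75311, 0.1808)–(-1.5198, -1.5198, 0.1808)  len=0.6096
  (v24,v27,v28) [+-+] → (-0.956621, -1.75311, 0.1808)–(0, -2.1494, 0.1808)  len=1.0355
  (v27,v31,v28) [--+] → (0.563179, -1.91609, 0.1808)–(0, -2.1494, 0.1808)  len=0.6096
  (v28,v31,v32) [+-+] → (0.563179, -1.91609, 0.1808)–(1.5198, -1.5198, 0.1808)  len=1.0355
  (v31,v2,v32) [--+] → (1.75311, -0.956621, 0.1808)–(1.5198, -1.5198, 0.1808)  len=0.6096
  (v32,v2,v3) [+-+] → (1.75311, -0.956621, 0.1808)–(2.1494, 0, 0.1808)  len=1.0355

Chained into 1 loop(s):
  loop 1: 16 segments, perimeter = 13.1604
Total perimeter = 13.160


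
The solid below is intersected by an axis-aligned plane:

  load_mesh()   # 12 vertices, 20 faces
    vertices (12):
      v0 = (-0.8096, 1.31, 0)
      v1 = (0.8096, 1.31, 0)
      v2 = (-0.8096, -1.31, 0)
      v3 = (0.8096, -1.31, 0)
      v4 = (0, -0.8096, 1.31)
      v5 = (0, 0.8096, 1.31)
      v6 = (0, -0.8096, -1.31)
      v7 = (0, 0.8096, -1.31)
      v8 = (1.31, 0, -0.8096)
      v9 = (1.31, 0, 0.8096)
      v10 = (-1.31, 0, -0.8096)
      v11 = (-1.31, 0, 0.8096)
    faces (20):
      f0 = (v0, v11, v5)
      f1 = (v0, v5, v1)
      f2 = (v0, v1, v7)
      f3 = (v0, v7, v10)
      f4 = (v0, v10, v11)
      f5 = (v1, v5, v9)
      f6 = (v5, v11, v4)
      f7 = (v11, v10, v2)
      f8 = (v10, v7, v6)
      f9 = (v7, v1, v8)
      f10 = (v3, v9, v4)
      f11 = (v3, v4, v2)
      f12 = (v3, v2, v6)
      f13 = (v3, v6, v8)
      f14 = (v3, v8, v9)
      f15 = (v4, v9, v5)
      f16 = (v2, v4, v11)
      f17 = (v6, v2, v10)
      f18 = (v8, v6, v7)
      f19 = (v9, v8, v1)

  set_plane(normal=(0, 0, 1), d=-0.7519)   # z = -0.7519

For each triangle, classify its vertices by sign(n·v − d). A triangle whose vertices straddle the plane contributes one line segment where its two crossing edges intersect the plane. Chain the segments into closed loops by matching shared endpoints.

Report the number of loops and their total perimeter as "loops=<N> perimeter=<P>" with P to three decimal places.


loops=1 perimeter=7.037

Straddling triangles (10 of 20):
  (v0,v1,v7) [++-] → (0.344914, 1.02279, -0.7519)–(-0.344914, 1.02279, -0.7519)  len=0.6898
  (v0,v7,v10) [+--] → (-0.344914, 1.02279, -0.7519)–(-1.27434, 0.0933634, -0.7519)  len=1.3144
  (v0,v10,v11) [+-+] → (-1.27434, 0.0933634, -0.7519)–(-1.31, 0, -0.7519)  len=0.0999
  (v11,v10,v2) [+-+] → (-1.31, 0, -0.7519)–(-1.27434, -0.0933634, -0.7519)  len=0.0999
  (v7,v1,v8) [-+-] → (0.344914, 1.02279, -0.7519)–(1.27434, 0.0933634, -0.7519)  len=1.3144
  (v3,v2,v6) [++-] → (-0.344914, -1.02279, -0.7519)–(0.344914, -1.02279, -0.7519)  len=0.6898
  (v3,v6,v8) [+--] → (0.344914, -1.02279, -0.7519)–(1.27434, -0.0933634, -0.7519)  len=1.3144
  (v3,v8,v9) [+-+] → (1.27434, -0.0933634, -0.7519)–(1.31, 0, -0.7519)  len=0.0999
  (v6,v2,v10) [-+-] → (-0.344914, -1.02279, -0.7519)–(-1.27434, -0.0933634, -0.7519)  len=1.3144
  (v9,v8,v1) [+-+] → (1.31, 0, -0.7519)–(1.27434, 0.0933634, -0.7519)  len=0.0999

Chained into 1 loop(s):
  loop 1: 10 segments, perimeter = 7.0370
Total perimeter = 7.037


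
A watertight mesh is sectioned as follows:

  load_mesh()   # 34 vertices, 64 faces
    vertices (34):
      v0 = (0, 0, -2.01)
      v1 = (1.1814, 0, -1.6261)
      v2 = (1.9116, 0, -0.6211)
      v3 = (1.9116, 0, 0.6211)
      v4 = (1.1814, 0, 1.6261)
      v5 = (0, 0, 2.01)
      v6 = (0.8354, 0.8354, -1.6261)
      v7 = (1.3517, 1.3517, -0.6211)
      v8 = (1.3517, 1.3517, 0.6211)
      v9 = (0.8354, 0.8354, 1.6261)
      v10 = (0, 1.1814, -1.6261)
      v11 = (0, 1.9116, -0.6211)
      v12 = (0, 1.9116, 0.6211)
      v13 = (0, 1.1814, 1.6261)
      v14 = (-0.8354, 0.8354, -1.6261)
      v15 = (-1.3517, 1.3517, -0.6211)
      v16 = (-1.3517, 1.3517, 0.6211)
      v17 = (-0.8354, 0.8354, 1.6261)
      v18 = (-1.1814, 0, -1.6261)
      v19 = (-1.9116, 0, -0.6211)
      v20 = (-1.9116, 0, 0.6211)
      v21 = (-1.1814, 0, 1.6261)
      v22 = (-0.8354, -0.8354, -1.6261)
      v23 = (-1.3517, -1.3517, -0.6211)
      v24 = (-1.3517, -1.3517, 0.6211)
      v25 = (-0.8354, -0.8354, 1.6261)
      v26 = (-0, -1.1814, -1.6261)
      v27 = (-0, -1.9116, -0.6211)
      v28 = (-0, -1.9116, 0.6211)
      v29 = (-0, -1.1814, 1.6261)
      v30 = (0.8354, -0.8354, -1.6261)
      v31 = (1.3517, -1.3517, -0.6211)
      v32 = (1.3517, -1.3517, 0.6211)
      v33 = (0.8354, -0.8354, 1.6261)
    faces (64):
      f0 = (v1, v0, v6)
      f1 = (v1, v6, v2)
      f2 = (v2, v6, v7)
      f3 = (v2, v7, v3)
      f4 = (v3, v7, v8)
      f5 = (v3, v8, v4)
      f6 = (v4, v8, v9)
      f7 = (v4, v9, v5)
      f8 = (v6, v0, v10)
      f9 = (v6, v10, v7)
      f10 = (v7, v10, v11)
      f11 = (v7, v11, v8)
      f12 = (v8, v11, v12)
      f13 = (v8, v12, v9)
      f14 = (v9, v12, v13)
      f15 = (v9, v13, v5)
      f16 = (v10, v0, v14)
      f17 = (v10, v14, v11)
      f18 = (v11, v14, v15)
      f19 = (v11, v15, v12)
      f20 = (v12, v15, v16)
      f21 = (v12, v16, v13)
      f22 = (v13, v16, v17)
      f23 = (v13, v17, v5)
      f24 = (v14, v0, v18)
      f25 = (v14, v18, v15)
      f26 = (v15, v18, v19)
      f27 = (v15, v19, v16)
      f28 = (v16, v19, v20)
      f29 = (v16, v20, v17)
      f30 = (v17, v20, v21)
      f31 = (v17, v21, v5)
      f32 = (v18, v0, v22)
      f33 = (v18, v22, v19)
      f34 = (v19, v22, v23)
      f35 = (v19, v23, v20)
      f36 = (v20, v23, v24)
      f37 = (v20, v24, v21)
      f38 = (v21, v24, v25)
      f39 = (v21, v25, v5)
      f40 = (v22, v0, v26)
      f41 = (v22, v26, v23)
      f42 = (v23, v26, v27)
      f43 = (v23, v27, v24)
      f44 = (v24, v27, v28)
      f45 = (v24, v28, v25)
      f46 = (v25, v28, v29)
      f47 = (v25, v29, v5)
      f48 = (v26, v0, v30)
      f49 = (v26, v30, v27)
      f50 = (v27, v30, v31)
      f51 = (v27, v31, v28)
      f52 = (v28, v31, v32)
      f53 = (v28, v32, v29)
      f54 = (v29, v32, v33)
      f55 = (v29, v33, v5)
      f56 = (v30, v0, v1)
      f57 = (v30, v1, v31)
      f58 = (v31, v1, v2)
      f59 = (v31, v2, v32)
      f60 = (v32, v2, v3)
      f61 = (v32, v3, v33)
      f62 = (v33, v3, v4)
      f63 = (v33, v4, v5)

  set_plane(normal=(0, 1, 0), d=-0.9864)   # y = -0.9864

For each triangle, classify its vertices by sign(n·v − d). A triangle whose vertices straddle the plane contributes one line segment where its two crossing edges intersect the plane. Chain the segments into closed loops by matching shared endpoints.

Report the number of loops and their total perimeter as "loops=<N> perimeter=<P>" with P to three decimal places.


loops=1 perimeter=10.274

Straddling triangles (20 of 64):
  (v19,v22,v23) [++-] → (-0.9864, -0.9864, -1.33217)–(-1.50301, -0.9864, -0.6211)  len=0.8789
  (v19,v23,v20) [+-+] → (-1.50301, -0.9864, -0.6211)–(-1.50301, -0.9864, -0.285393)  len=0.3357
  (v20,v23,v24) [+--] → (-1.50301, -0.9864, -0.285393)–(-1.50301, -0.9864, 0.6211)  len=0.9065
  (v20,v24,v21) [+-+] → (-1.50301, -0.9864, 0.6211)–(-1.30568, -0.9864, 0.892704)  len=0.3357
  (v21,v24,v25) [+-+] → (-1.30568, -0.9864, 0.892704)–(-0.9864, -0.9864, 1.33217)  len=0.5432
  (v22,v0,v26) [++-] → (0, -0.9864, -1.68947)–(-0.470818, -0.9864, -1.6261)  len=0.4751
  (v22,v26,v23) [+--] → (-0.470818, -0.9864, -1.6261)–(-0.9864, -0.9864, -1.33217)  len=0.5935
  (v24,v28,v25) [--+] → (-0.718186, -0.9864, 1.48509)–(-0.9864, -0.9864, 1.33217)  len=0.3087
  (v25,v28,v29) [+--] → (-0.718186, -0.9864, 1.48509)–(-0.470818, -0.9864, 1.6261)  len=0.2847
  (v25,v29,v5) [+-+] → (-0.470818, -0.9864, 1.6261)–(0, -0.9864, 1.68947)  len=0.4751
  (v26,v0,v30) [-++] → (0, -0.9864, -1.68947)–(0.470818, -0.9864, -1.6261)  len=0.4751
  (v26,v30,v27) [-+-] → (0.470818, -0.9864, -1.6261)–(0.718186, -0.9864, -1.48509)  len=0.2847
  (v27,v30,v31) [-+-] → (0.718186, -0.9864, -1.48509)–(0.9864, -0.9864, -1.33217)  len=0.3087
  (v29,v32,v33) [--+] → (0.9864, -0.9864, 1.33217)–(0.470818, -0.9864, 1.6261)  len=0.5935
  (v29,v33,v5) [-++] → (0.470818, -0.9864, 1.6261)–(0, -0.9864, 1.68947)  len=0.4751
  (v30,v1,v31) [++-] → (1.30568, -0.9864, -0.892704)–(0.9864, -0.9864, -1.33217)  len=0.5432
  (v31,v1,v2) [-++] → (1.30568, -0.9864, -0.892704)–(1.50301, -0.9864, -0.6211)  len=0.3357
  (v31,v2,v32) [-+-] → (1.50301, -0.9864, -0.6211)–(1.50301, -0.9864, 0.285393)  len=0.9065
  (v32,v2,v3) [-++] → (1.50301, -0.9864, 0.285393)–(1.50301, -0.9864, 0.6211)  len=0.3357
  (v32,v3,v33) [-++] → (1.50301, -0.9864, 0.6211)–(0.9864, -0.9864, 1.33217)  len=0.8789

Chained into 1 loop(s):
  loop 1: 20 segments, perimeter = 10.2743
Total perimeter = 10.274


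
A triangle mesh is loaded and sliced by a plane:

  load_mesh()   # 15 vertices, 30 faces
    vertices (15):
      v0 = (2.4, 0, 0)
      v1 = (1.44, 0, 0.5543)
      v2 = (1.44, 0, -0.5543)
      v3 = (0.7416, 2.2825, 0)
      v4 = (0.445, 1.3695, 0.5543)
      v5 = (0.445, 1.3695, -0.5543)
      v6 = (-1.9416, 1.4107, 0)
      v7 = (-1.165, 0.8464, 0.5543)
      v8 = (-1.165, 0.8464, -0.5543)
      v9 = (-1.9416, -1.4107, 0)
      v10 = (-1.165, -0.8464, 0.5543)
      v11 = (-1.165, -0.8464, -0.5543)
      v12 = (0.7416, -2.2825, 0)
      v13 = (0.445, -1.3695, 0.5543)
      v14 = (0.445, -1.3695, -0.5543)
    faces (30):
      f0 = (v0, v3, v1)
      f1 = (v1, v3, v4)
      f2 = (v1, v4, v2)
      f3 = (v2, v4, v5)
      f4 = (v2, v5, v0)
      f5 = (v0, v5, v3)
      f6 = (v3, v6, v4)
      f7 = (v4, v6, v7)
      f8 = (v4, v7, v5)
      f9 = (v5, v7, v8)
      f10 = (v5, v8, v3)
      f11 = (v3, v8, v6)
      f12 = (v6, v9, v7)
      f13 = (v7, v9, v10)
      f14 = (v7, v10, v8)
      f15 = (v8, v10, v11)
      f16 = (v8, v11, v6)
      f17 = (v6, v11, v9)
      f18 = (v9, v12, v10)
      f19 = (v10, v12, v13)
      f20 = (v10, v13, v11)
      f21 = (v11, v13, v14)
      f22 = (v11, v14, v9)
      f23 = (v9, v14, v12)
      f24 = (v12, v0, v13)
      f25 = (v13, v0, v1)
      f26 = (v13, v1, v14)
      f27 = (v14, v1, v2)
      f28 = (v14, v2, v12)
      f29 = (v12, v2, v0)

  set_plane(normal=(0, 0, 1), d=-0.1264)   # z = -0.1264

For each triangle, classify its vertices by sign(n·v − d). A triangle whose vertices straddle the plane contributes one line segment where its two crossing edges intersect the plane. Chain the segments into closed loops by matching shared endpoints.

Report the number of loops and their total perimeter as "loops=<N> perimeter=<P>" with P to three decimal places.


Straddling triangles (20 of 30):
  (v1,v4,v2) [++-] → (1.05595, 0.528603, -0.1264)–(1.44, 0, -0.1264)  len=0.6534
  (v2,v4,v5) [-+-] → (1.05595, 0.528603, -0.1264)–(0.445, 1.3695, -0.1264)  len=1.0394
  (v2,v5,v0) [--+] → (1.95419, 0.312294, -0.1264)–(2.18109, 0, -0.1264)  len=0.3860
  (v0,v5,v3) [+-+] → (1.95419, 0.312294, -0.1264)–(0.673965, 2.0743, -0.1264)  len=2.1780
  (v4,v7,v5) [++-] → (-0.176432, 1.16759, -0.1264)–(0.445, 1.3695, -0.1264)  len=0.6534
  (v5,v7,v8) [-+-] → (-0.176432, 1.16759, -0.1264)–(-1.165, 0.8464, -0.1264)  len=1.0394
  (v5,v8,v3) [--+] → (0.306828, 1.95502, -0.1264)–(0.673965, 2.0743, -0.1264)  len=0.3860
  (v3,v8,v6) [+-+] → (0.306828, 1.95502, -0.1264)–(-1.76451, 1.28202, -0.1264)  len=2.1779
  (v7,v10,v8) [++-] → (-1.165, 0.193009, -0.1264)–(-1.165, 0.8464, -0.1264)  len=0.6534
  (v8,v10,v11) [-+-] → (-1.165, 0.193009, -0.1264)–(-1.165, -0.8464, -0.1264)  len=1.0394
  (v8,v11,v6) [--+] → (-1.76451, 0.896001, -0.1264)–(-1.76451, 1.28202, -0.1264)  len=0.3860
  (v6,v11,v9) [+-+] → (-1.76451, 0.896001, -0.1264)–(-1.76451, -1.28202, -0.1264)  len=2.1780
  (v10,v13,v11) [++-] → (-0.543568, -1.04831, -0.1264)–(-1.165, -0.8464, -0.1264)  len=0.6534
  (v11,v13,v14) [-+-] → (-0.543568, -1.04831, -0.1264)–(0.445, -1.3695, -0.1264)  len=1.0394
  (v11,v14,v9) [--+] → (-1.39737, -1.4013, -0.1264)–(-1.76451, -1.28202, -0.1264)  len=0.3860
  (v9,v14,v12) [+-+] → (-1.39737, -1.4013, -0.1264)–(0.673965, -2.0743, -0.1264)  len=2.1779
  (v13,v1,v14) [++-] → (0.829052, -0.840897, -0.1264)–(0.445, -1.3695, -0.1264)  len=0.6534
  (v14,v1,v2) [-+-] → (0.829052, -0.840897, -0.1264)–(1.44, 0, -0.1264)  len=1.0394
  (v14,v2,v12) [--+] → (0.90086, -1.76201, -0.1264)–(0.673965, -2.0743, -0.1264)  len=0.3860
  (v12,v2,v0) [+-+] → (0.90086, -1.76201, -0.1264)–(2.18109, 0, -0.1264)  len=2.1780

Chained into 2 loop(s):
  loop 1: 10 segments, perimeter = 8.4641
  loop 2: 10 segments, perimeter = 12.8200
Total perimeter = 21.284

loops=2 perimeter=21.284
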